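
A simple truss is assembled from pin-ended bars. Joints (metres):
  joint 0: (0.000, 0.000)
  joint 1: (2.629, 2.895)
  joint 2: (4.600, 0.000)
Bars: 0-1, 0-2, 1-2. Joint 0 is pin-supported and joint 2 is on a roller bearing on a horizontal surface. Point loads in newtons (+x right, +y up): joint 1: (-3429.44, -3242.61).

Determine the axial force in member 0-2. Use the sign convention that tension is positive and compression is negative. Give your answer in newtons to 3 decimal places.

N=3 nodes, M=3 members, R=3 reactions → 2N=6, M+R=6
member 0 (0-1): L=3.9106, (cx,cy)=(0.6723,0.7403)
member 1 (0-2): L=4.6000, (cx,cy)=(1.0000,0.0000)
member 2 (1-2): L=3.5023, (cx,cy)=(0.5628,-0.8266)
solve A·x = −loads:
  F[0-1] = -4792.2530 N (compression)
  F[0-2] = -207.7131 N (compression)
  F[1-2] = +369.0850 N (tension)
  Rx@0 = +3429.4400 N
  Ry@0 = +3547.6985 N
  Ry@2 = -305.0885 N

-207.713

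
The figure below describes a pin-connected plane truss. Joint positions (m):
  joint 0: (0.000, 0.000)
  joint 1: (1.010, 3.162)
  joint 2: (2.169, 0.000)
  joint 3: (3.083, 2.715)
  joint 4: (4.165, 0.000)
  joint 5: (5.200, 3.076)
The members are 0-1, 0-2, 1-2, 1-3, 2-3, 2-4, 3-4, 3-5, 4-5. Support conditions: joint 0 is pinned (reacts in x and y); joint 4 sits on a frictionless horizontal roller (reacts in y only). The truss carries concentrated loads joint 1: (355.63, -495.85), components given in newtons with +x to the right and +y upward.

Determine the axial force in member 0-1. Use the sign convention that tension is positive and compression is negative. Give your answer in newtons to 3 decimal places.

-110.877

N=6 nodes, M=9 members, R=3 reactions → 2N=12, M+R=12
member 0 (0-1): L=3.3194, (cx,cy)=(0.3043,0.9526)
member 1 (0-2): L=2.1690, (cx,cy)=(1.0000,0.0000)
member 2 (1-2): L=3.3677, (cx,cy)=(0.3441,-0.9389)
member 3 (1-3): L=2.1206, (cx,cy)=(0.9775,-0.2108)
member 4 (2-3): L=2.8647, (cx,cy)=(0.3191,0.9477)
member 5 (2-4): L=1.9960, (cx,cy)=(1.0000,0.0000)
member 6 (3-4): L=2.9227, (cx,cy)=(0.3702,-0.9289)
member 7 (3-5): L=2.1476, (cx,cy)=(0.9858,0.1681)
member 8 (4-5): L=3.2455, (cx,cy)=(0.3189,0.9478)
solve A·x = −loads:
  F[0-1] = -110.8766 N (compression)
  F[0-2] = +389.3667 N (tension)
  F[1-2] = -354.1917 N (compression)
  F[1-3] = -273.6192 N (compression)
  F[2-3] = +350.8948 N (tension)
  F[2-4] = +155.5173 N (tension)
  F[3-4] = -420.0781 N (compression)
  F[3-5] = +0.0000 N (tension)
  F[4-5] = -0.0000 N (compression)
  Rx@0 = -355.6300 N
  Ry@0 = +105.6194 N
  Ry@4 = +390.2306 N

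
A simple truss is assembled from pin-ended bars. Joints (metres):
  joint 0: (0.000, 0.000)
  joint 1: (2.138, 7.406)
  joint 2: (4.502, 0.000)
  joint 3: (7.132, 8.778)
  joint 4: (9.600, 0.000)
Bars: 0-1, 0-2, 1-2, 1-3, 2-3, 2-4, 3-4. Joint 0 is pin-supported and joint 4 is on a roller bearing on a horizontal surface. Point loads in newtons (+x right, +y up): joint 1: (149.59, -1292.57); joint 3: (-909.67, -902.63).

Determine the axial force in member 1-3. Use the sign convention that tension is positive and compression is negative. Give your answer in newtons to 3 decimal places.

N=5 nodes, M=7 members, R=3 reactions → 2N=10, M+R=10
member 0 (0-1): L=7.7084, (cx,cy)=(0.2774,0.9608)
member 1 (0-2): L=4.5020, (cx,cy)=(1.0000,0.0000)
member 2 (1-2): L=7.7741, (cx,cy)=(0.3041,-0.9526)
member 3 (1-3): L=5.1790, (cx,cy)=(0.9643,0.2649)
member 4 (2-3): L=9.1635, (cx,cy)=(0.2870,0.9579)
member 5 (2-4): L=5.0980, (cx,cy)=(1.0000,0.0000)
member 6 (3-4): L=9.1184, (cx,cy)=(0.2707,-0.9627)
solve A·x = −loads:
  F[0-1] = -2032.8896 N (compression)
  F[0-2] = -196.2404 N (compression)
  F[1-2] = +448.3382 N (tension)
  F[1-3] = -881.2477 N (compression)
  F[2-3] = -445.8654 N (compression)
  F[2-4] = +68.0592 N (tension)
  F[3-4] = -251.4536 N (compression)
  Rx@0 = +760.0800 N
  Ry@0 = +1953.1321 N
  Ry@4 = +242.0679 N

-881.248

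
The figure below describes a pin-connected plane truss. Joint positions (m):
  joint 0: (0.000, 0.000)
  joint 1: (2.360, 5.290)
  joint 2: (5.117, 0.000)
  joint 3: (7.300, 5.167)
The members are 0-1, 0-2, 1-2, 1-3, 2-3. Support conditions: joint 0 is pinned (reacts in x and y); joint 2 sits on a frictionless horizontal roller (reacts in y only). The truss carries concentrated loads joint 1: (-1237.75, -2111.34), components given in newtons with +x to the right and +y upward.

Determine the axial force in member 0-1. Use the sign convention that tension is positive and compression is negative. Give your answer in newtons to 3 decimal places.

N=4 nodes, M=5 members, R=3 reactions → 2N=8, M+R=8
member 0 (0-1): L=5.7926, (cx,cy)=(0.4074,0.9132)
member 1 (0-2): L=5.1170, (cx,cy)=(1.0000,0.0000)
member 2 (1-2): L=5.9653, (cx,cy)=(0.4622,-0.8868)
member 3 (1-3): L=4.9415, (cx,cy)=(0.9997,-0.0249)
member 4 (2-3): L=5.6092, (cx,cy)=(0.3892,0.9212)
solve A·x = −loads:
  F[0-1] = -2646.8043 N (compression)
  F[0-2] = -159.3903 N (compression)
  F[1-2] = +344.8734 N (tension)
  F[1-3] = +0.0000 N (tension)
  F[2-3] = -0.0000 N (compression)
  Rx@0 = +1237.7500 N
  Ry@0 = +2417.1706 N
  Ry@2 = -305.8306 N

-2646.804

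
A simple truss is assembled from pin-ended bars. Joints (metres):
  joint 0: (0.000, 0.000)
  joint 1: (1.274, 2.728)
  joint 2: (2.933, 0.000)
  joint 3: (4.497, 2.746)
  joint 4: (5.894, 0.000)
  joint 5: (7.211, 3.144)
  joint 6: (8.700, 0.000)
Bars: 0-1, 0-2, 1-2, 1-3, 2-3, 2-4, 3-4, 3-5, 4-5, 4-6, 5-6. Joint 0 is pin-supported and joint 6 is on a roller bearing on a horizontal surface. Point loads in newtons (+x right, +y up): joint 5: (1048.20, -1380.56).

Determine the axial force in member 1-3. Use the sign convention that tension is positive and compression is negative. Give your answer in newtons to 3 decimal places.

152.709

N=7 nodes, M=11 members, R=3 reactions → 2N=14, M+R=14
member 0 (0-1): L=3.0108, (cx,cy)=(0.4231,0.9061)
member 1 (0-2): L=2.9330, (cx,cy)=(1.0000,0.0000)
member 2 (1-2): L=3.1928, (cx,cy)=(0.5196,-0.8544)
member 3 (1-3): L=3.2231, (cx,cy)=(1.0000,0.0056)
member 4 (2-3): L=3.1602, (cx,cy)=(0.4949,0.8689)
member 5 (2-4): L=2.9610, (cx,cy)=(1.0000,0.0000)
member 6 (3-4): L=3.0809, (cx,cy)=(0.4534,-0.8913)
member 7 (3-5): L=2.7430, (cx,cy)=(0.9894,0.1451)
member 8 (4-5): L=3.4087, (cx,cy)=(0.3864,0.9223)
member 9 (4-6): L=2.8060, (cx,cy)=(1.0000,0.0000)
member 10 (5-6): L=3.4788, (cx,cy)=(0.4280,-0.9038)
solve A·x = −loads:
  F[0-1] = +157.2910 N (tension)
  F[0-2] = +981.6439 N (tension)
  F[1-2] = -165.8020 N (compression)
  F[1-3] = +152.7091 N (tension)
  F[2-3] = +163.0289 N (tension)
  F[2-4] = +814.8084 N (tension)
  F[3-4] = -113.0626 N (compression)
  F[3-5] = +287.7026 N (tension)
  F[4-5] = +109.2556 N (tension)
  F[4-6] = +721.3294 N (tension)
  F[5-6] = -1685.2525 N (compression)
  Rx@0 = -1048.2000 N
  Ry@0 = -142.5157 N
  Ry@6 = +1523.0757 N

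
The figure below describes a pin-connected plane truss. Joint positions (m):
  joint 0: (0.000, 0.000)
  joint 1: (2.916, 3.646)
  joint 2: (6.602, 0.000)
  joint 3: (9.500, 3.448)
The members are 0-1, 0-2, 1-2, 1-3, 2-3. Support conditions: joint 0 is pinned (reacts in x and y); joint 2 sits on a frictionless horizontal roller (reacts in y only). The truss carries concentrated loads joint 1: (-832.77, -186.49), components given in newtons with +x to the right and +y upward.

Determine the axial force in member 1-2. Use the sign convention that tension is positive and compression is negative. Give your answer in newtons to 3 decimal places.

536.849

N=4 nodes, M=5 members, R=3 reactions → 2N=8, M+R=8
member 0 (0-1): L=4.6687, (cx,cy)=(0.6246,0.7810)
member 1 (0-2): L=6.6020, (cx,cy)=(1.0000,0.0000)
member 2 (1-2): L=5.1846, (cx,cy)=(0.7110,-0.7032)
member 3 (1-3): L=6.5870, (cx,cy)=(0.9995,-0.0301)
member 4 (2-3): L=4.5041, (cx,cy)=(0.6434,0.7655)
solve A·x = −loads:
  F[0-1] = -722.2249 N (compression)
  F[0-2] = -381.6751 N (compression)
  F[1-2] = +536.8494 N (tension)
  F[1-3] = +0.0000 N (tension)
  F[2-3] = -0.0000 N (compression)
  Rx@0 = +832.7700 N
  Ry@0 = +564.0233 N
  Ry@2 = -377.5333 N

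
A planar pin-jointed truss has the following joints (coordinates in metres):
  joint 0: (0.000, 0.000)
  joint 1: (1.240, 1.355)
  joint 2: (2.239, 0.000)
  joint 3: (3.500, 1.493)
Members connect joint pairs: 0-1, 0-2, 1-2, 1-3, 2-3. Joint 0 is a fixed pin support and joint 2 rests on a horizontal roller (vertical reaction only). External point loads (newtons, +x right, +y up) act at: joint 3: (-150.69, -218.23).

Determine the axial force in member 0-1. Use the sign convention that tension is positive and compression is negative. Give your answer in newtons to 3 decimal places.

30.397

N=4 nodes, M=5 members, R=3 reactions → 2N=8, M+R=8
member 0 (0-1): L=1.8367, (cx,cy)=(0.6751,0.7377)
member 1 (0-2): L=2.2390, (cx,cy)=(1.0000,0.0000)
member 2 (1-2): L=1.6835, (cx,cy)=(0.5934,-0.8049)
member 3 (1-3): L=2.2642, (cx,cy)=(0.9981,0.0609)
member 4 (2-3): L=1.9543, (cx,cy)=(0.6453,0.7640)
solve A·x = −loads:
  F[0-1] = +30.3967 N (tension)
  F[0-2] = -171.2111 N (compression)
  F[1-2] = -25.1700 N (compression)
  F[1-3] = +35.5235 N (tension)
  F[2-3] = -288.4873 N (compression)
  Rx@0 = +150.6900 N
  Ry@0 = -22.4242 N
  Ry@2 = +240.6542 N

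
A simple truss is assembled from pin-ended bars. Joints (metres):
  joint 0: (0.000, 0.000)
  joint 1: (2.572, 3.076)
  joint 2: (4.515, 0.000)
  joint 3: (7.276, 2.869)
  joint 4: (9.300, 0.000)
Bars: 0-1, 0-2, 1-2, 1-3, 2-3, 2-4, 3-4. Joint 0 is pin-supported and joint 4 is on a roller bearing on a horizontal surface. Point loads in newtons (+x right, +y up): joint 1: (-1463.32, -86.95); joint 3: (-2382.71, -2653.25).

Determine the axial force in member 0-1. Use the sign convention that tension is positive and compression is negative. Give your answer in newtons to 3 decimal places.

N=5 nodes, M=7 members, R=3 reactions → 2N=10, M+R=10
member 0 (0-1): L=4.0096, (cx,cy)=(0.6415,0.7672)
member 1 (0-2): L=4.5150, (cx,cy)=(1.0000,0.0000)
member 2 (1-2): L=3.6383, (cx,cy)=(0.5340,-0.8455)
member 3 (1-3): L=4.7086, (cx,cy)=(0.9990,-0.0440)
member 4 (2-3): L=3.9817, (cx,cy)=(0.6934,0.7205)
member 5 (2-4): L=4.7850, (cx,cy)=(1.0000,0.0000)
member 6 (3-4): L=3.5111, (cx,cy)=(0.5765,-0.8171)
solve A·x = −loads:
  F[0-1] = -2423.7430 N (compression)
  F[0-2] = -2291.2979 N (compression)
  F[1-2] = +2161.2659 N (tension)
  F[1-3] = -1246.8302 N (compression)
  F[2-3] = -2535.9582 N (compression)
  F[2-4] = +621.3857 N (tension)
  F[3-4] = -1077.9346 N (compression)
  Rx@0 = +3846.0300 N
  Ry@0 = +1859.3919 N
  Ry@4 = +880.8081 N

-2423.743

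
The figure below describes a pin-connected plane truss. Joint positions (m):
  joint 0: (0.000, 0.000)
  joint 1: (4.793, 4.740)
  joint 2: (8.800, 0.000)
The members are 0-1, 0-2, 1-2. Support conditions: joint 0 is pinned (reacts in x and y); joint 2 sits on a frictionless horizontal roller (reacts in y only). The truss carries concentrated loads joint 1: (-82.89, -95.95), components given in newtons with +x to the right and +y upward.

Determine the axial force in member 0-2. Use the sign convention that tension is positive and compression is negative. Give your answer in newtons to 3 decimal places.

N=3 nodes, M=3 members, R=3 reactions → 2N=6, M+R=6
member 0 (0-1): L=6.7410, (cx,cy)=(0.7110,0.7032)
member 1 (0-2): L=8.8000, (cx,cy)=(1.0000,0.0000)
member 2 (1-2): L=6.2067, (cx,cy)=(0.6456,-0.7637)
solve A·x = −loads:
  F[0-1] = -125.6285 N (compression)
  F[0-2] = +6.4353 N (tension)
  F[1-2] = -9.9681 N (compression)
  Rx@0 = +82.8900 N
  Ry@0 = +88.3375 N
  Ry@2 = +7.6125 N

6.435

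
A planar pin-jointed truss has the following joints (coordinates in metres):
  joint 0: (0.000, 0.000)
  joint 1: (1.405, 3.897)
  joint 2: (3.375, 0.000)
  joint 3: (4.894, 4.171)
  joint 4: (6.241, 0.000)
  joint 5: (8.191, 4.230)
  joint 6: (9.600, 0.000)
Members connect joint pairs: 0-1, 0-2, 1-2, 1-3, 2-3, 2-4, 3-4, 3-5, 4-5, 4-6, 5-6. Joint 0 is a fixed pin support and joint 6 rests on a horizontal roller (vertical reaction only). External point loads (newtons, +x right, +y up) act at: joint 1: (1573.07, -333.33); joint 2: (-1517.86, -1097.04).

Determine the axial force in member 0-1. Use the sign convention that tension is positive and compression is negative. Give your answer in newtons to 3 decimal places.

N=7 nodes, M=11 members, R=3 reactions → 2N=14, M+R=14
member 0 (0-1): L=4.1425, (cx,cy)=(0.3392,0.9407)
member 1 (0-2): L=3.3750, (cx,cy)=(1.0000,0.0000)
member 2 (1-2): L=4.3666, (cx,cy)=(0.4511,-0.8924)
member 3 (1-3): L=3.4997, (cx,cy)=(0.9969,0.0783)
member 4 (2-3): L=4.4390, (cx,cy)=(0.3422,0.9396)
member 5 (2-4): L=2.8660, (cx,cy)=(1.0000,0.0000)
member 6 (3-4): L=4.3831, (cx,cy)=(0.3073,-0.9516)
member 7 (3-5): L=3.2975, (cx,cy)=(0.9998,0.0179)
member 8 (4-5): L=4.6578, (cx,cy)=(0.4186,0.9081)
member 9 (4-6): L=3.3590, (cx,cy)=(1.0000,0.0000)
member 10 (5-6): L=4.4585, (cx,cy)=(0.3160,-0.9488)
solve A·x = −loads:
  F[0-1] = -379.8545 N (compression)
  F[0-2] = +184.0430 N (tension)
  F[1-2] = -118.1676 N (compression)
  F[1-3] = -1653.6678 N (compression)
  F[2-3] = +1279.7590 N (tension)
  F[2-4] = +1210.6644 N (tension)
  F[3-4] = -1143.7545 N (compression)
  F[3-5] = -859.3079 N (compression)
  F[4-5] = +1198.4892 N (tension)
  F[4-6] = +357.4231 N (tension)
  F[5-6] = -1130.9932 N (compression)
  Rx@0 = -55.2100 N
  Ry@0 = +357.3395 N
  Ry@6 = +1073.0305 N

-379.855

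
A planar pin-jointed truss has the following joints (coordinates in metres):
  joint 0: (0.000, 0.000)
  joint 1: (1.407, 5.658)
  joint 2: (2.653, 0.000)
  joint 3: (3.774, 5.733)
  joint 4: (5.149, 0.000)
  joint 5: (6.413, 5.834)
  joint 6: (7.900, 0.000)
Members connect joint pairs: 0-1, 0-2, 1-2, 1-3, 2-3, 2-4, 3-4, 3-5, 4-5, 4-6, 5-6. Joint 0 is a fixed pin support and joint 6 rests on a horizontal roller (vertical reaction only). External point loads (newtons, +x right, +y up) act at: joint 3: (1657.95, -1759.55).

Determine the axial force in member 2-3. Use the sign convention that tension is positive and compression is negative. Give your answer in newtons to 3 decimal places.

285.302

N=7 nodes, M=11 members, R=3 reactions → 2N=14, M+R=14
member 0 (0-1): L=5.8303, (cx,cy)=(0.2413,0.9704)
member 1 (0-2): L=2.6530, (cx,cy)=(1.0000,0.0000)
member 2 (1-2): L=5.7936, (cx,cy)=(0.2151,-0.9766)
member 3 (1-3): L=2.3682, (cx,cy)=(0.9995,0.0317)
member 4 (2-3): L=5.8416, (cx,cy)=(0.1919,0.9814)
member 5 (2-4): L=2.4960, (cx,cy)=(1.0000,0.0000)
member 6 (3-4): L=5.8956, (cx,cy)=(0.2332,-0.9724)
member 7 (3-5): L=2.6409, (cx,cy)=(0.9993,0.0382)
member 8 (4-5): L=5.9694, (cx,cy)=(0.2117,0.9773)
member 9 (4-6): L=2.7510, (cx,cy)=(1.0000,0.0000)
member 10 (5-6): L=6.0205, (cx,cy)=(0.2470,-0.9690)
solve A·x = −loads:
  F[0-1] = +292.8482 N (tension)
  F[0-2] = +1587.2785 N (tension)
  F[1-2] = -286.7090 N (compression)
  F[1-3] = +132.3993 N (tension)
  F[2-3] = +285.3024 N (tension)
  F[2-4] = +1470.8675 N (tension)
  F[3-4] = -2139.9488 N (compression)
  F[3-5] = -972.4885 N (compression)
  F[4-5] = +2129.2163 N (tension)
  F[4-6] = +520.9197 N (tension)
  F[5-6] = -2109.0857 N (compression)
  Rx@0 = -1657.9500 N
  Ry@0 = -284.1929 N
  Ry@6 = +2043.7429 N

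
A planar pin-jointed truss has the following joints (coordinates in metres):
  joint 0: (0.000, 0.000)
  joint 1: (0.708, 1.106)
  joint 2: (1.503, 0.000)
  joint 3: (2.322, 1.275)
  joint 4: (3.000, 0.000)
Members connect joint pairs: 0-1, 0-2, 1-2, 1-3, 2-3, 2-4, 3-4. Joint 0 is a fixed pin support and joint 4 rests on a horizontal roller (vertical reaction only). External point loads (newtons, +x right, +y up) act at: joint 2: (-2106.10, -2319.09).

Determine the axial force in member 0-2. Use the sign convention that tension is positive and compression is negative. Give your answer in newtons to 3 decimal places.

-1365.308

N=5 nodes, M=7 members, R=3 reactions → 2N=10, M+R=10
member 0 (0-1): L=1.3132, (cx,cy)=(0.5391,0.8422)
member 1 (0-2): L=1.5030, (cx,cy)=(1.0000,0.0000)
member 2 (1-2): L=1.3621, (cx,cy)=(0.5837,-0.8120)
member 3 (1-3): L=1.6228, (cx,cy)=(0.9946,0.1041)
member 4 (2-3): L=1.5154, (cx,cy)=(0.5405,0.8414)
member 5 (2-4): L=1.4970, (cx,cy)=(1.0000,0.0000)
member 6 (3-4): L=1.4441, (cx,cy)=(0.4695,-0.8829)
solve A·x = −loads:
  F[0-1] = -1374.0250 N (compression)
  F[0-2] = -1365.3080 N (compression)
  F[1-2] = +1236.5683 N (tension)
  F[1-3] = -1470.5310 N (compression)
  F[2-3] = +1562.9298 N (tension)
  F[2-4] = +617.8383 N (tension)
  F[3-4] = -1315.9226 N (compression)
  Rx@0 = +2106.1000 N
  Ry@0 = +1157.2259 N
  Ry@4 = +1161.8641 N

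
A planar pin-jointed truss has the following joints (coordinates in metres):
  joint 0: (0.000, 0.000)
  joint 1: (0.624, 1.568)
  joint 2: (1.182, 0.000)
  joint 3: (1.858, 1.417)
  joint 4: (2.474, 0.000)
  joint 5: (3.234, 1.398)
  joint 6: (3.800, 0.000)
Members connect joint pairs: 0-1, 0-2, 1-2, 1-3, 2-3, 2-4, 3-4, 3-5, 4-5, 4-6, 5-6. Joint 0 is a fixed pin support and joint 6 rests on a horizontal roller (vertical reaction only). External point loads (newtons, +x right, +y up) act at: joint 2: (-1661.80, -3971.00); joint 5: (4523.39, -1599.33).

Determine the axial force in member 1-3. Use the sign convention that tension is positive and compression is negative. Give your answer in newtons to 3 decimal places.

-1040.090

N=7 nodes, M=11 members, R=3 reactions → 2N=14, M+R=14
member 0 (0-1): L=1.6876, (cx,cy)=(0.3698,0.9291)
member 1 (0-2): L=1.1820, (cx,cy)=(1.0000,0.0000)
member 2 (1-2): L=1.6643, (cx,cy)=(0.3353,-0.9421)
member 3 (1-3): L=1.2432, (cx,cy)=(0.9926,-0.1215)
member 4 (2-3): L=1.5700, (cx,cy)=(0.4306,0.9026)
member 5 (2-4): L=1.2920, (cx,cy)=(1.0000,0.0000)
member 6 (3-4): L=1.5451, (cx,cy)=(0.3987,-0.9171)
member 7 (3-5): L=1.3761, (cx,cy)=(0.9999,-0.0138)
member 8 (4-5): L=1.5912, (cx,cy)=(0.4776,0.8786)
member 9 (4-6): L=1.3260, (cx,cy)=(1.0000,0.0000)
member 10 (5-6): L=1.5082, (cx,cy)=(0.3753,-0.9269)
solve A·x = −loads:
  F[0-1] = -1409.8090 N (compression)
  F[0-2] = +3382.8746 N (tension)
  F[1-2] = +1524.4570 N (tension)
  F[1-3] = -1040.0905 N (compression)
  F[2-3] = +2808.4471 N (tension)
  F[2-4] = +4346.5292 N (tension)
  F[3-4] = -2921.8841 N (compression)
  F[3-5] = +1341.8819 N (tension)
  F[4-5] = +3050.0030 N (tension)
  F[4-6] = +1724.8973 N (tension)
  F[5-6] = -4596.3660 N (compression)
  Rx@0 = -2861.5900 N
  Ry@0 = +1309.8946 N
  Ry@6 = +4260.4354 N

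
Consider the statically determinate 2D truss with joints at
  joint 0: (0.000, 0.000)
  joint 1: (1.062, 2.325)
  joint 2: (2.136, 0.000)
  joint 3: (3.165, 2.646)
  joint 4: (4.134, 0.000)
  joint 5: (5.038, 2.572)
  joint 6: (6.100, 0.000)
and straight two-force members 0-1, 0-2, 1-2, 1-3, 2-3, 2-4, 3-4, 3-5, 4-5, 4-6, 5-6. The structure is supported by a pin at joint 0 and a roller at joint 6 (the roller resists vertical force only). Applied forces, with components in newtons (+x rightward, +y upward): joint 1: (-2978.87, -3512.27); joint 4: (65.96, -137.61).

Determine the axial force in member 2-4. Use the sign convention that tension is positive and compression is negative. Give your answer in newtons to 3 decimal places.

N=7 nodes, M=11 members, R=3 reactions → 2N=14, M+R=14
member 0 (0-1): L=2.5561, (cx,cy)=(0.4155,0.9096)
member 1 (0-2): L=2.1360, (cx,cy)=(1.0000,0.0000)
member 2 (1-2): L=2.5611, (cx,cy)=(0.4194,-0.9078)
member 3 (1-3): L=2.1274, (cx,cy)=(0.9886,0.1509)
member 4 (2-3): L=2.8390, (cx,cy)=(0.3624,0.9320)
member 5 (2-4): L=1.9980, (cx,cy)=(1.0000,0.0000)
member 6 (3-4): L=2.8178, (cx,cy)=(0.3439,-0.9390)
member 7 (3-5): L=1.8745, (cx,cy)=(0.9992,-0.0395)
member 8 (4-5): L=2.7262, (cx,cy)=(0.3316,0.9434)
member 9 (4-6): L=1.9660, (cx,cy)=(1.0000,0.0000)
member 10 (5-6): L=2.7826, (cx,cy)=(0.3817,-0.9243)
solve A·x = −loads:
  F[0-1] = -4486.0642 N (compression)
  F[0-2] = -1049.0294 N (compression)
  F[1-2] = +759.8539 N (tension)
  F[1-3] = +805.5641 N (tension)
  F[2-3] = -740.1382 N (compression)
  F[2-4] = -462.1203 N (compression)
  F[3-4] = +591.5057 N (tension)
  F[3-5] = +324.9271 N (tension)
  F[4-5] = -442.8789 N (compression)
  F[4-6] = -177.8187 N (compression)
  F[5-6] = +465.9169 N (tension)
  Rx@0 = +2912.9100 N
  Ry@0 = +4080.5296 N
  Ry@6 = -430.6496 N

-462.120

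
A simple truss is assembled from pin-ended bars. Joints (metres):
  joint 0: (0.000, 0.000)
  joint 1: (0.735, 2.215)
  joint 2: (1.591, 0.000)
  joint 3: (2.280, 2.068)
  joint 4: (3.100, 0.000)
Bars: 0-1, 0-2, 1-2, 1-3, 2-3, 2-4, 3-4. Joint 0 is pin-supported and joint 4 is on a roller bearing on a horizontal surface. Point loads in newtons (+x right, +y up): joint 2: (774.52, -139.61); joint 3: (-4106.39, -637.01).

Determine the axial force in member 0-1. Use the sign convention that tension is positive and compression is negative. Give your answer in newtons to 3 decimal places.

N=5 nodes, M=7 members, R=3 reactions → 2N=10, M+R=10
member 0 (0-1): L=2.3338, (cx,cy)=(0.3149,0.9491)
member 1 (0-2): L=1.5910, (cx,cy)=(1.0000,0.0000)
member 2 (1-2): L=2.3746, (cx,cy)=(0.3605,-0.9328)
member 3 (1-3): L=1.5520, (cx,cy)=(0.9955,-0.0947)
member 4 (2-3): L=2.1798, (cx,cy)=(0.3161,0.9487)
member 5 (2-4): L=1.5090, (cx,cy)=(1.0000,0.0000)
member 6 (3-4): L=2.2246, (cx,cy)=(0.3686,-0.9296)
solve A·x = −loads:
  F[0-1] = -3135.3738 N (compression)
  F[0-2] = -2344.4091 N (compression)
  F[1-2] = +3416.6578 N (tension)
  F[1-3] = -2229.0996 N (compression)
  F[2-3] = -3212.0263 N (compression)
  F[2-4] = -872.0222 N (compression)
  F[3-4] = +2365.7752 N (tension)
  Rx@0 = +3331.8700 N
  Ry@0 = +2975.8175 N
  Ry@4 = -2199.1975 N

-3135.374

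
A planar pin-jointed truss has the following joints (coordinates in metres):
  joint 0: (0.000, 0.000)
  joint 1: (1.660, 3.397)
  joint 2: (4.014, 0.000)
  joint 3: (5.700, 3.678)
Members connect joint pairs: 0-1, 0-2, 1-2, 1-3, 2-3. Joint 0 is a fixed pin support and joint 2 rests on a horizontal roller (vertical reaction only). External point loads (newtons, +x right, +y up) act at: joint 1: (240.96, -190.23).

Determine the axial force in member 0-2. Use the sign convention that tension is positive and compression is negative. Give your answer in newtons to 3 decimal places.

N=4 nodes, M=5 members, R=3 reactions → 2N=8, M+R=8
member 0 (0-1): L=3.7809, (cx,cy)=(0.4390,0.8985)
member 1 (0-2): L=4.0140, (cx,cy)=(1.0000,0.0000)
member 2 (1-2): L=4.1329, (cx,cy)=(0.5696,-0.8219)
member 3 (1-3): L=4.0498, (cx,cy)=(0.9976,0.0694)
member 4 (2-3): L=4.0460, (cx,cy)=(0.4167,0.9090)
solve A·x = −loads:
  F[0-1] = +102.7996 N (tension)
  F[0-2] = +195.8260 N (tension)
  F[1-2] = -343.8108 N (compression)
  F[1-3] = +0.0000 N (tension)
  F[2-3] = -0.0000 N (compression)
  Rx@0 = -240.9600 N
  Ry@0 = -92.3617 N
  Ry@2 = +282.5917 N

195.826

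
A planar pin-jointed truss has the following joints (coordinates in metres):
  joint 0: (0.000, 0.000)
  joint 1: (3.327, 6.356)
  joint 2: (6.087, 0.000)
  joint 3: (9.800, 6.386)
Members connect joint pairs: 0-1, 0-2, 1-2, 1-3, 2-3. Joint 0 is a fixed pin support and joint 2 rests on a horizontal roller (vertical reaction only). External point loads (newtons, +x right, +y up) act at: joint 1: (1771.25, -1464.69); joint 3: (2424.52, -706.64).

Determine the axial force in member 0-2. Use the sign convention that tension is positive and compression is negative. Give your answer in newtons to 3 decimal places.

2018.220

N=4 nodes, M=5 members, R=3 reactions → 2N=8, M+R=8
member 0 (0-1): L=7.1741, (cx,cy)=(0.4638,0.8860)
member 1 (0-2): L=6.0870, (cx,cy)=(1.0000,0.0000)
member 2 (1-2): L=6.9294, (cx,cy)=(0.3983,-0.9173)
member 3 (1-3): L=6.4731, (cx,cy)=(1.0000,0.0046)
member 4 (2-3): L=7.3870, (cx,cy)=(0.5026,0.8645)
solve A·x = −loads:
  F[0-1] = +4695.5071 N (tension)
  F[0-2] = +2018.2203 N (tension)
  F[1-2] = -6117.7955 N (compression)
  F[1-3] = +2843.0721 N (tension)
  F[2-3] = -832.6440 N (compression)
  Rx@0 = -4195.7700 N
  Ry@0 = -4160.0558 N
  Ry@2 = +6331.3858 N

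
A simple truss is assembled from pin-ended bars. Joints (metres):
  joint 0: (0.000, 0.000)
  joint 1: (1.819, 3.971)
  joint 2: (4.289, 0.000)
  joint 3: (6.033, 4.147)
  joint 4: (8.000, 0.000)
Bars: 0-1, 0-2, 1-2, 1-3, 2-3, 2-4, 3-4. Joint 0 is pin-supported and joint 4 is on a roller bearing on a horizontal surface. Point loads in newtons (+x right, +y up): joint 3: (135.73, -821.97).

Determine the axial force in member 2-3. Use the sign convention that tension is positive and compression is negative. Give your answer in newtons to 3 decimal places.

-136.635

N=5 nodes, M=7 members, R=3 reactions → 2N=10, M+R=10
member 0 (0-1): L=4.3678, (cx,cy)=(0.4165,0.9092)
member 1 (0-2): L=4.2890, (cx,cy)=(1.0000,0.0000)
member 2 (1-2): L=4.6765, (cx,cy)=(0.5282,-0.8491)
member 3 (1-3): L=4.2177, (cx,cy)=(0.9991,0.0417)
member 4 (2-3): L=4.4988, (cx,cy)=(0.3877,0.9218)
member 5 (2-4): L=3.7110, (cx,cy)=(1.0000,0.0000)
member 6 (3-4): L=4.5898, (cx,cy)=(0.4286,-0.9035)
solve A·x = −loads:
  F[0-1] = -144.9069 N (compression)
  F[0-2] = +196.0776 N (tension)
  F[1-2] = +148.3274 N (tension)
  F[1-3] = -138.8108 N (compression)
  F[2-3] = -136.6349 N (compression)
  F[2-4] = +327.3877 N (tension)
  F[3-4] = -763.9347 N (compression)
  Rx@0 = -135.7300 N
  Ry@0 = +131.7428 N
  Ry@4 = +690.2272 N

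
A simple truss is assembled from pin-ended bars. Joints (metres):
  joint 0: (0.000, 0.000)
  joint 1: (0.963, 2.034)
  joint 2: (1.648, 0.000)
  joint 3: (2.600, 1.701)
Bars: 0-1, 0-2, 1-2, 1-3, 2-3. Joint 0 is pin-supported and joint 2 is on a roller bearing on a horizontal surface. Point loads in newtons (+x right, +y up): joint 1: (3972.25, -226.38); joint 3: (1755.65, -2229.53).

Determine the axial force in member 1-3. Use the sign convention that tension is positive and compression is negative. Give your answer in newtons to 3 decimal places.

2751.688

N=4 nodes, M=5 members, R=3 reactions → 2N=8, M+R=8
member 0 (0-1): L=2.2504, (cx,cy)=(0.4279,0.9038)
member 1 (0-2): L=1.6480, (cx,cy)=(1.0000,0.0000)
member 2 (1-2): L=2.1462, (cx,cy)=(0.3192,-0.9477)
member 3 (1-3): L=1.6705, (cx,cy)=(0.9799,-0.1993)
member 4 (2-3): L=1.9493, (cx,cy)=(0.4884,0.8726)
solve A·x = −loads:
  F[0-1] = +8750.1919 N (tension)
  F[0-2] = +1983.5667 N (tension)
  F[1-2] = -9162.6951 N (compression)
  F[1-3] = +2751.6882 N (tension)
  F[2-3] = -1926.3788 N (compression)
  Rx@0 = -5727.9000 N
  Ry@0 = -7908.5919 N
  Ry@2 = +10364.5019 N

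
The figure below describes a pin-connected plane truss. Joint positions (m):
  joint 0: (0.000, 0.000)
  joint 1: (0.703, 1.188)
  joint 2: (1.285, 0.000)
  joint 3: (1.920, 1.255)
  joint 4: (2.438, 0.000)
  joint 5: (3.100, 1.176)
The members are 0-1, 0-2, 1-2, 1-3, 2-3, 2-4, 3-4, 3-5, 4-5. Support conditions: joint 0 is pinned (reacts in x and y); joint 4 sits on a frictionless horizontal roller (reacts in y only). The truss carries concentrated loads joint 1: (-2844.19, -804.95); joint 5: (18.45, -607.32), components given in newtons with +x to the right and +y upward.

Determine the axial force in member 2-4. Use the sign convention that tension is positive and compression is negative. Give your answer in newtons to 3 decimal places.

-723.694

N=6 nodes, M=9 members, R=3 reactions → 2N=12, M+R=12
member 0 (0-1): L=1.3804, (cx,cy)=(0.5093,0.8606)
member 1 (0-2): L=1.2850, (cx,cy)=(1.0000,0.0000)
member 2 (1-2): L=1.3229, (cx,cy)=(0.4399,-0.8980)
member 3 (1-3): L=1.2188, (cx,cy)=(0.9985,0.0550)
member 4 (2-3): L=1.4065, (cx,cy)=(0.4515,0.8923)
member 5 (2-4): L=1.1530, (cx,cy)=(1.0000,0.0000)
member 6 (3-4): L=1.3577, (cx,cy)=(0.3815,-0.9244)
member 7 (3-5): L=1.1826, (cx,cy)=(0.9978,-0.0668)
member 8 (4-5): L=1.3495, (cx,cy)=(0.4905,0.8714)
solve A·x = −loads:
  F[0-1] = -2074.0709 N (compression)
  F[0-2] = -1769.4859 N (compression)
  F[1-2] = +1169.3688 N (tension)
  F[1-3] = +1275.4097 N (tension)
  F[2-3] = -1176.8940 N (compression)
  F[2-4] = -723.6938 N (compression)
  F[3-4] = +1035.0616 N (tension)
  F[3-5] = +348.0165 N (tension)
  F[4-5] = -670.2560 N (compression)
  Rx@0 = +2825.7400 N
  Ry@0 = +1784.9643 N
  Ry@4 = -372.6943 N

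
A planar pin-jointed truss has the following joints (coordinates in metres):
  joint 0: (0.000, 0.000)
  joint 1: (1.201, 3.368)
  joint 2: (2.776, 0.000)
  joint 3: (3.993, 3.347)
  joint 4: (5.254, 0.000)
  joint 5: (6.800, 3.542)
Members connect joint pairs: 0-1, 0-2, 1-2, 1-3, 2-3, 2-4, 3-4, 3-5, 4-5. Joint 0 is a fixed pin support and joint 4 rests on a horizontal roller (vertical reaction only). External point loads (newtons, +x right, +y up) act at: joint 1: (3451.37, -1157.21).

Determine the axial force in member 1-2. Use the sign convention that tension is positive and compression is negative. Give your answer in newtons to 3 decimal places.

-2719.246

N=6 nodes, M=9 members, R=3 reactions → 2N=12, M+R=12
member 0 (0-1): L=3.5757, (cx,cy)=(0.3359,0.9419)
member 1 (0-2): L=2.7760, (cx,cy)=(1.0000,0.0000)
member 2 (1-2): L=3.7181, (cx,cy)=(0.4236,-0.9058)
member 3 (1-3): L=2.7921, (cx,cy)=(1.0000,-0.0075)
member 4 (2-3): L=3.5614, (cx,cy)=(0.3417,0.9398)
member 5 (2-4): L=2.4780, (cx,cy)=(1.0000,0.0000)
member 6 (3-4): L=3.5767, (cx,cy)=(0.3526,-0.9358)
member 7 (3-5): L=2.8138, (cx,cy)=(0.9976,0.0693)
member 8 (4-5): L=3.8647, (cx,cy)=(0.4000,0.9165)
solve A·x = −loads:
  F[0-1] = +1401.1631 N (tension)
  F[0-2] = +2980.7533 N (tension)
  F[1-2] = -2719.2460 N (compression)
  F[1-3] = -1828.9139 N (compression)
  F[2-3] = +2620.9985 N (tension)
  F[2-4] = +933.2132 N (tension)
  F[3-4] = -2646.9396 N (compression)
  F[3-5] = -0.0000 N (compression)
  F[4-5] = +0.0000 N (tension)
  Rx@0 = -3451.3700 N
  Ry@0 = -1319.7644 N
  Ry@4 = +2476.9744 N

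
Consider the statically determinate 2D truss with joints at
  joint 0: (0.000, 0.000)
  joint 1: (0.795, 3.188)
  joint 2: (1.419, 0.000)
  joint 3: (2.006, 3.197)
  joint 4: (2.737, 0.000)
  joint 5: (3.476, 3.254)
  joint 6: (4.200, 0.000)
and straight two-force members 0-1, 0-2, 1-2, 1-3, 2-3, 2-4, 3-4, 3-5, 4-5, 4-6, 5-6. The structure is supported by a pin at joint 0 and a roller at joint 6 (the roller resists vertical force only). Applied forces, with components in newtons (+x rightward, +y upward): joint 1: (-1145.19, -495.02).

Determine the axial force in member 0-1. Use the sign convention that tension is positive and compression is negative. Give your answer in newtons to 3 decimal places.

N=7 nodes, M=11 members, R=3 reactions → 2N=14, M+R=14
member 0 (0-1): L=3.2856, (cx,cy)=(0.2420,0.9703)
member 1 (0-2): L=1.4190, (cx,cy)=(1.0000,0.0000)
member 2 (1-2): L=3.2485, (cx,cy)=(0.1921,-0.9814)
member 3 (1-3): L=1.2110, (cx,cy)=(1.0000,0.0074)
member 4 (2-3): L=3.2504, (cx,cy)=(0.1806,0.9836)
member 5 (2-4): L=1.3180, (cx,cy)=(1.0000,0.0000)
member 6 (3-4): L=3.2795, (cx,cy)=(0.2229,-0.9748)
member 7 (3-5): L=1.4711, (cx,cy)=(0.9992,0.0387)
member 8 (4-5): L=3.3369, (cx,cy)=(0.2215,0.9752)
member 9 (4-6): L=1.4630, (cx,cy)=(1.0000,0.0000)
member 10 (5-6): L=3.3336, (cx,cy)=(0.2172,-0.9761)
solve A·x = −loads:
  F[0-1] = -1309.4841 N (compression)
  F[0-2] = -828.3437 N (compression)
  F[1-2] = +795.3863 N (tension)
  F[1-3] = +675.5775 N (tension)
  F[2-3] = -793.6227 N (compression)
  F[2-4] = -532.2379 N (compression)
  F[3-4] = +809.5616 N (tension)
  F[3-5] = +352.0515 N (tension)
  F[4-5] = -809.2904 N (compression)
  F[4-6] = -172.5571 N (compression)
  F[5-6] = +794.5182 N (tension)
  Rx@0 = +1145.1900 N
  Ry@0 = +1270.5735 N
  Ry@6 = -775.5535 N

-1309.484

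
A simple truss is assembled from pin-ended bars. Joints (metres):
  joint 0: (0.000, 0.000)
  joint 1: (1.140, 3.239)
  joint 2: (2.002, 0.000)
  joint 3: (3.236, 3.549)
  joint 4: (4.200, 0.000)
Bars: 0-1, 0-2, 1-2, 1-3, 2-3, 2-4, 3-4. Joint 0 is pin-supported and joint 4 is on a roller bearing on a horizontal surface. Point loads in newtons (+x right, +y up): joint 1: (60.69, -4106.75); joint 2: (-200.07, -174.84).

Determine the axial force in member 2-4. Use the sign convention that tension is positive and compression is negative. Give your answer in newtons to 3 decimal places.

338.129

N=5 nodes, M=7 members, R=3 reactions → 2N=10, M+R=10
member 0 (0-1): L=3.4338, (cx,cy)=(0.3320,0.9433)
member 1 (0-2): L=2.0020, (cx,cy)=(1.0000,0.0000)
member 2 (1-2): L=3.3517, (cx,cy)=(0.2572,-0.9664)
member 3 (1-3): L=2.1188, (cx,cy)=(0.9892,0.1463)
member 4 (2-3): L=3.7574, (cx,cy)=(0.3284,0.9445)
member 5 (2-4): L=2.1980, (cx,cy)=(1.0000,0.0000)
member 6 (3-4): L=3.6776, (cx,cy)=(0.2621,-0.9650)
solve A·x = −loads:
  F[0-1] = -3219.3578 N (compression)
  F[0-2] = +929.4384 N (tension)
  F[1-2] = -1231.6284 N (compression)
  F[1-3] = -821.5997 N (compression)
  F[2-3] = +1445.2023 N (tension)
  F[2-4] = +338.1288 N (tension)
  F[3-4] = -1289.9383 N (compression)
  Rx@0 = +139.3800 N
  Ry@0 = +3036.7568 N
  Ry@4 = +1244.8332 N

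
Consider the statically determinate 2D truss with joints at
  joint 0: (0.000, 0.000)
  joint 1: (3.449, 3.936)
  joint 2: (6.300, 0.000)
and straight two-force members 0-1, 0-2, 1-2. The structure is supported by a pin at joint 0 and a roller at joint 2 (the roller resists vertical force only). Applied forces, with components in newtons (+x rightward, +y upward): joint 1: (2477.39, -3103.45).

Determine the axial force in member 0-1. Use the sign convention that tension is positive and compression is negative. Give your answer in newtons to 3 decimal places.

N=3 nodes, M=3 members, R=3 reactions → 2N=6, M+R=6
member 0 (0-1): L=5.2333, (cx,cy)=(0.6590,0.7521)
member 1 (0-2): L=6.3000, (cx,cy)=(1.0000,0.0000)
member 2 (1-2): L=4.8601, (cx,cy)=(0.5866,-0.8099)
solve A·x = −loads:
  F[0-1] = +190.5917 N (tension)
  F[0-2] = +2351.7814 N (tension)
  F[1-2] = -4009.0586 N (compression)
  Rx@0 = -2477.3900 N
  Ry@0 = -143.3446 N
  Ry@2 = +3246.7946 N

190.592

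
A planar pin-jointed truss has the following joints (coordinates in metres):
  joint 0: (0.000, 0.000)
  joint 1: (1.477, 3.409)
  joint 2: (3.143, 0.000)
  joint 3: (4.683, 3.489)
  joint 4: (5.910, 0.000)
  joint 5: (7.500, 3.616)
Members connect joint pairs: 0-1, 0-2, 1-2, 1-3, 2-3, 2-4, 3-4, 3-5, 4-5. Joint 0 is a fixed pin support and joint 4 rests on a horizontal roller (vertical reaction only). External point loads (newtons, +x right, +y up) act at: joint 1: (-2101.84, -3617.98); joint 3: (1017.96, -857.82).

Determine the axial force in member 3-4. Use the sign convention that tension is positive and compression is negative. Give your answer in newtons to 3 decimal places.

N=6 nodes, M=9 members, R=3 reactions → 2N=12, M+R=12
member 0 (0-1): L=3.7152, (cx,cy)=(0.3976,0.9176)
member 1 (0-2): L=3.1430, (cx,cy)=(1.0000,0.0000)
member 2 (1-2): L=3.7943, (cx,cy)=(0.4391,-0.8984)
member 3 (1-3): L=3.2070, (cx,cy)=(0.9997,0.0249)
member 4 (2-3): L=3.8138, (cx,cy)=(0.4038,0.9148)
member 5 (2-4): L=2.7670, (cx,cy)=(1.0000,0.0000)
member 6 (3-4): L=3.6985, (cx,cy)=(0.3318,-0.9434)
member 7 (3-5): L=2.8199, (cx,cy)=(0.9990,0.0450)
member 8 (4-5): L=3.9501, (cx,cy)=(0.4025,0.9154)
solve A·x = −loads:
  F[0-1] = -3817.9944 N (compression)
  F[0-2] = +433.9811 N (tension)
  F[1-2] = -110.0698 N (compression)
  F[1-3] = +632.5049 N (tension)
  F[2-3] = +108.0970 N (tension)
  F[2-4] = +342.0022 N (tension)
  F[3-4] = -1030.8748 N (compression)
  F[3-5] = -0.0000 N (compression)
  F[4-5] = +0.0000 N (tension)
  Rx@0 = +1083.8800 N
  Ry@0 = +3503.3097 N
  Ry@4 = +972.4903 N

-1030.875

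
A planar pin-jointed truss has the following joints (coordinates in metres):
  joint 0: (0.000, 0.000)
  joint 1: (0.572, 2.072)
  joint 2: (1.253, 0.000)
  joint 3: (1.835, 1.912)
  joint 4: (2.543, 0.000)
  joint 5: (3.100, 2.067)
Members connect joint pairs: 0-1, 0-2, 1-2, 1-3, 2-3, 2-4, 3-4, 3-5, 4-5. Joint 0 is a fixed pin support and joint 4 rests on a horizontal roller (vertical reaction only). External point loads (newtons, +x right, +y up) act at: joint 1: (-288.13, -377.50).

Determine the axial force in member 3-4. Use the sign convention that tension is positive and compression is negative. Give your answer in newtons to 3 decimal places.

N=6 nodes, M=9 members, R=3 reactions → 2N=12, M+R=12
member 0 (0-1): L=2.1495, (cx,cy)=(0.2661,0.9639)
member 1 (0-2): L=1.2530, (cx,cy)=(1.0000,0.0000)
member 2 (1-2): L=2.1810, (cx,cy)=(0.3122,-0.9500)
member 3 (1-3): L=1.2731, (cx,cy)=(0.9921,-0.1257)
member 4 (2-3): L=1.9986, (cx,cy)=(0.2912,0.9567)
member 5 (2-4): L=1.2900, (cx,cy)=(1.0000,0.0000)
member 6 (3-4): L=2.0389, (cx,cy)=(0.3473,-0.9378)
member 7 (3-5): L=1.2745, (cx,cy)=(0.9926,0.1216)
member 8 (4-5): L=2.1407, (cx,cy)=(0.2602,0.9656)
solve A·x = −loads:
  F[0-1] = -547.0786 N (compression)
  F[0-2] = -142.5481 N (compression)
  F[1-2] = +144.7574 N (tension)
  F[1-3] = +98.1277 N (tension)
  F[2-3] = -143.7501 N (compression)
  F[2-4] = -55.4894 N (compression)
  F[3-4] = +159.7964 N (tension)
  F[3-5] = -0.0000 N (compression)
  F[4-5] = +0.0000 N (tension)
  Rx@0 = +288.1300 N
  Ry@0 = +527.3527 N
  Ry@4 = -149.8527 N

159.796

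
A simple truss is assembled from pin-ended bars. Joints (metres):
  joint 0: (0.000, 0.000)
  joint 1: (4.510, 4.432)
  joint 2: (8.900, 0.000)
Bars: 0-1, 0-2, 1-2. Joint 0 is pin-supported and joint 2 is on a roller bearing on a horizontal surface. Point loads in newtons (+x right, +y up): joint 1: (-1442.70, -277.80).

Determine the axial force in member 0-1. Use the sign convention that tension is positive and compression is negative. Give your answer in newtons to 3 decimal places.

N=3 nodes, M=3 members, R=3 reactions → 2N=6, M+R=6
member 0 (0-1): L=6.3232, (cx,cy)=(0.7132,0.7009)
member 1 (0-2): L=8.9000, (cx,cy)=(1.0000,0.0000)
member 2 (1-2): L=6.2382, (cx,cy)=(0.7037,-0.7105)
solve A·x = −loads:
  F[0-1] = -1220.4945 N (compression)
  F[0-2] = -572.1852 N (compression)
  F[1-2] = +813.0721 N (tension)
  Rx@0 = +1442.7000 N
  Ry@0 = +855.4594 N
  Ry@2 = -577.6594 N

-1220.494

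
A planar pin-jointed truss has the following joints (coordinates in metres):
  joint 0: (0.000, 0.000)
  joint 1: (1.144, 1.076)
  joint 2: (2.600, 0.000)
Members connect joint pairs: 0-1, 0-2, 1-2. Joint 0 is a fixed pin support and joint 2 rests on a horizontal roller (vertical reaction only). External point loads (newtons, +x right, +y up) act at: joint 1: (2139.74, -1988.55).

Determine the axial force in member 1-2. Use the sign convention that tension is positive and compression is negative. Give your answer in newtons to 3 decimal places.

N=3 nodes, M=3 members, R=3 reactions → 2N=6, M+R=6
member 0 (0-1): L=1.5705, (cx,cy)=(0.7284,0.6851)
member 1 (0-2): L=2.6000, (cx,cy)=(1.0000,0.0000)
member 2 (1-2): L=1.8104, (cx,cy)=(0.8042,-0.5943)
solve A·x = −loads:
  F[0-1] = -332.8800 N (compression)
  F[0-2] = +2382.2178 N (tension)
  F[1-2] = -2962.1394 N (compression)
  Rx@0 = -2139.7400 N
  Ry@0 = +228.0648 N
  Ry@2 = +1760.4852 N

-2962.139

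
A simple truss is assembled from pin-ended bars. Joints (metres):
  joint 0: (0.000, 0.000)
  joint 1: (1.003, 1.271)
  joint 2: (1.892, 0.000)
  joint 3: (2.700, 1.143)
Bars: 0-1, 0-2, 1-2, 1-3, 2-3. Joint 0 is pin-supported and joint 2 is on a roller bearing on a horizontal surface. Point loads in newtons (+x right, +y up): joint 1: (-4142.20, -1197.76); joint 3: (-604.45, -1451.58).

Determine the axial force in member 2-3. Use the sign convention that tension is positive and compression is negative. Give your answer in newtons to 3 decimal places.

N=4 nodes, M=5 members, R=3 reactions → 2N=8, M+R=8
member 0 (0-1): L=1.6191, (cx,cy)=(0.6195,0.7850)
member 1 (0-2): L=1.8920, (cx,cy)=(1.0000,0.0000)
member 2 (1-2): L=1.5511, (cx,cy)=(0.5732,-0.8194)
member 3 (1-3): L=1.7018, (cx,cy)=(0.9972,-0.0752)
member 4 (2-3): L=1.3998, (cx,cy)=(0.5772,0.8166)
solve A·x = −loads:
  F[0-1] = -3937.1176 N (compression)
  F[0-2] = -2307.6684 N (compression)
  F[1-2] = +2273.1476 N (tension)
  F[1-3] = +401.4796 N (tension)
  F[2-3] = -1740.6718 N (compression)
  Rx@0 = +4746.6500 N
  Ry@0 = +3090.6737 N
  Ry@2 = -441.3337 N

-1740.672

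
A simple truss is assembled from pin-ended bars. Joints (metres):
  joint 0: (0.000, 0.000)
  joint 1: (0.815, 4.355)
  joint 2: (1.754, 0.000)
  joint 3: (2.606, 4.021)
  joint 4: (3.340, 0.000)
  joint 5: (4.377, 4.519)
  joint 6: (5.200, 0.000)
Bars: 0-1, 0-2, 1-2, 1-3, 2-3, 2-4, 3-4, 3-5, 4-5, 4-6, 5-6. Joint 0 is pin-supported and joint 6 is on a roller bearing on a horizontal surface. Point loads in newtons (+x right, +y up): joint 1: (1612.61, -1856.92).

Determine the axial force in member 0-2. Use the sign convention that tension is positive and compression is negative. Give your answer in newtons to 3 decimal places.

N=7 nodes, M=11 members, R=3 reactions → 2N=14, M+R=14
member 0 (0-1): L=4.4306, (cx,cy)=(0.1839,0.9829)
member 1 (0-2): L=1.7540, (cx,cy)=(1.0000,0.0000)
member 2 (1-2): L=4.4551, (cx,cy)=(0.2108,-0.9775)
member 3 (1-3): L=1.8219, (cx,cy)=(0.9831,-0.1833)
member 4 (2-3): L=4.1103, (cx,cy)=(0.2073,0.9783)
member 5 (2-4): L=1.5860, (cx,cy)=(1.0000,0.0000)
member 6 (3-4): L=4.0874, (cx,cy)=(0.1796,-0.9837)
member 7 (3-5): L=1.8397, (cx,cy)=(0.9627,0.2707)
member 8 (4-5): L=4.6365, (cx,cy)=(0.2237,0.9747)
member 9 (4-6): L=1.8600, (cx,cy)=(1.0000,0.0000)
member 10 (5-6): L=4.5933, (cx,cy)=(0.1792,-0.9838)
solve A·x = −loads:
  F[0-1] = -219.0607 N (compression)
  F[0-2] = +1652.9057 N (tension)
  F[1-2] = -1421.1347 N (compression)
  F[1-3] = -1376.7049 N (compression)
  F[2-3] = +1420.0525 N (tension)
  F[2-4] = +1059.0161 N (tension)
  F[3-4] = -1875.1830 N (compression)
  F[3-5] = -750.2941 N (compression)
  F[4-5] = +1892.6477 N (tension)
  F[4-6] = +298.9676 N (tension)
  F[5-6] = -1668.5993 N (compression)
  Rx@0 = -1612.6100 N
  Ry@0 = +215.3226 N
  Ry@6 = +1641.5974 N

1652.906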